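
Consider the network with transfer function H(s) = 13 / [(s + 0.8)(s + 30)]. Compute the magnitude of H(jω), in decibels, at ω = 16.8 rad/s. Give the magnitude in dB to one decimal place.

|j16.8 + 0.8| = √(16.8² + 0.8²) = 16.82
|j16.8 + 30| = √(16.8² + 30²) = 34.38
|H(j16.8)| = 13 / (16.82 × 34.38) = 0.02248
20 log₁₀(0.02248) = -32.96 dB

-33.0 dB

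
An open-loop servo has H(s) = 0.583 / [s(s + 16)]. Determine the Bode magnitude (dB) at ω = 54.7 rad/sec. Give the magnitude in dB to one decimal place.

|j54.7 + 16| = √(54.7² + 16²) = 56.99
|j54.7| = 54.7
|H(j54.7)| = 0.583 / (56.99 × 54.7) = 0.00018701
20 log₁₀(0.00018701) = -74.56 dB

-74.6 dB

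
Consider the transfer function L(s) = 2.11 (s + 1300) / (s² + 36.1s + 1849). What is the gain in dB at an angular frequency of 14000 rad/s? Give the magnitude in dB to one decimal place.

|j14000 + 1300| = √(14000² + 1300²) = 1.406e+04
|(j14000)² + 36.1(j14000) + 1849| = |-1.96e+08 + j5.054e+05| = 1.96e+08
|L(j14000)| = 2.11 × 1.406e+04 / 1.96e+08 = 0.00015136
20 log₁₀(0.00015136) = -76.40 dB

-76.4 dB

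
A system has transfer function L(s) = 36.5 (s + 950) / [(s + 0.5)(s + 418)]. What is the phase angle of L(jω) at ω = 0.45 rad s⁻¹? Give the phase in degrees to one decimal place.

-42.0°

∠(j0.45 + 950) = arctan(0.45/950) = 0.03°
∠(j0.45 + 0.5) = arctan(0.45/0.5) = 41.99°
∠(j0.45 + 418) = arctan(0.45/418) = 0.06°
∠L(j0.45) = 0.03° − (41.99° + 0.06°) = -42.02°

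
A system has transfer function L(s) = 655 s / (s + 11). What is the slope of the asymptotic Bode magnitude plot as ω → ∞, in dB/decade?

0 dB/decade

With 1 zero and 1 pole, the high-frequency asymptotic slope is 20 × (1 − 1) = 0 dB/decade.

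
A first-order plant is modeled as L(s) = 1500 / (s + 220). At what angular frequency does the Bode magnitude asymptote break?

The single real pole at s = −220 gives a corner at ω = 220 rad/sec.

220 rad/sec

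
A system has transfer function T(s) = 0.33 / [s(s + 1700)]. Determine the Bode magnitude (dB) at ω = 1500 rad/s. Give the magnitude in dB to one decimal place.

-140.3 dB

|j1500 + 1700| = √(1500² + 1700²) = 2267
|j1500| = 1500
|T(j1500)| = 0.33 / (2267 × 1500) = 9.7038e-08
20 log₁₀(9.7038e-08) = -140.26 dB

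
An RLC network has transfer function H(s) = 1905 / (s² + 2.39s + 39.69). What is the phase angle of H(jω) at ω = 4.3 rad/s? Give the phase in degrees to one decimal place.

∠[(j4.3)² + 2.39(j4.3) + 39.69] = ∠[21.2 + j10.277] = 25.86°
∠H(j4.3) = −25.86° = -25.86°

-25.9°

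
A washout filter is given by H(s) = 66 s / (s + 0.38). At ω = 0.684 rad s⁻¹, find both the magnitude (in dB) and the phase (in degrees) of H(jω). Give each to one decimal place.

|j0.684| = 0.684
|j0.684 + 0.38| = √(0.684² + 0.38²) = 0.7825
|H(j0.684)| = 66 × 0.684 / 0.7825 = 57.694
20 log₁₀(57.694) = 35.22 dB
∠(j0.684) = 90.00°
∠(j0.684 + 0.38) = arctan(0.684/0.38) = 60.95°
∠H(j0.684) = 90.00° − 60.95° = 29.05°

|H| = 35.2 dB, ∠H = 29.1°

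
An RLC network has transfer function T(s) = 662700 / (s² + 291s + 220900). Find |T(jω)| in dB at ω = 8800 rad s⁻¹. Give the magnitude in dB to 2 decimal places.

-41.33 dB

|(j8800)² + 291(j8800) + 220900| = |-7.7219e+07 + j2.5608e+06| = 7.726e+07
|T(j8800)| = 662700 / 7.726e+07 = 0.0085774
20 log₁₀(0.0085774) = -41.333 dB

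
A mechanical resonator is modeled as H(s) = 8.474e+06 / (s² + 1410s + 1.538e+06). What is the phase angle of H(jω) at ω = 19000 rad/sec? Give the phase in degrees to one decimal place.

-175.7°

∠[(j19000)² + 1410(j19000) + 1.538e+06] = ∠[-3.5946e+08 + j2.679e+07] = 175.74°
∠H(j19000) = −175.74° = -175.74°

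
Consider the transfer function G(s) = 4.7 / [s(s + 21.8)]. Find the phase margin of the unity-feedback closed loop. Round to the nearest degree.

Gain crossover: |G(jω)| = 1 at ω ≈ 0.216 rad/sec.
∠G(j0.216) = −90° − arctan(0.216/21.8) ≈ -90.57°
PM = 180° + (-90.57°) = 89.43°

89°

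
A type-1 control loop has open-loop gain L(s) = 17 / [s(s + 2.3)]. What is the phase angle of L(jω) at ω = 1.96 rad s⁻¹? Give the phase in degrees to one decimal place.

∠(j1.96 + 2.3) = arctan(1.96/2.3) = 40.44°
∠(j1.96) = 90.00°
∠L(j1.96) = − (40.44° + 90.00°) = -130.44°

-130.4°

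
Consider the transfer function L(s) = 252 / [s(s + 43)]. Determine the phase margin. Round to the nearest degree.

Gain crossover: |L(jω)| = 1 at ω ≈ 5.81 rad/s.
∠L(j5.81) = −90° − arctan(5.81/43) ≈ -97.69°
PM = 180° + (-97.69°) = 82.31°

82°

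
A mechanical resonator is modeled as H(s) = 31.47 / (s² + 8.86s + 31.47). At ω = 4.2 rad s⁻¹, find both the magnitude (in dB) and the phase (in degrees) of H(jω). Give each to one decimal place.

|H| = -2.0 dB, ∠H = -69.6°

|(j4.2)² + 8.86(j4.2) + 31.47| = |13.83 + j37.212| = 39.7
|H(j4.2)| = 31.47 / 39.7 = 0.79272
20 log₁₀(0.79272) = -2.02 dB
∠[(j4.2)² + 8.86(j4.2) + 31.47] = ∠[13.83 + j37.212] = 69.61°
∠H(j4.2) = −69.61° = -69.61°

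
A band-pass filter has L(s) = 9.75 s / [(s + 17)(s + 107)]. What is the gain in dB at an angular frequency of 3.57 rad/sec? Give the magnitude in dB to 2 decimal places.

-34.56 dB

|j3.57| = 3.57
|j3.57 + 17| = √(3.57² + 17²) = 17.37
|j3.57 + 107| = √(3.57² + 107²) = 107.1
|L(j3.57)| = 9.75 × 3.57 / (17.37 × 107.1) = 0.018717
20 log₁₀(0.018717) = -34.555 dB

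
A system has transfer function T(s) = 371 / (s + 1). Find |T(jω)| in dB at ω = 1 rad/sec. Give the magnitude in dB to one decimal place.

48.4 dB

|j1 + 1| = √(1² + 1²) = 1.414
|T(j1)| = 371 / 1.414 = 262.34
20 log₁₀(262.34) = 48.38 dB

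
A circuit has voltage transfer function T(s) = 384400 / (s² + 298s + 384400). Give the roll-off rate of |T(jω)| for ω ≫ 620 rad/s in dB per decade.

-40 dB/decade

With 0 zeros and 2 poles, the high-frequency asymptotic slope is 20 × (0 − 2) = -40 dB/decade.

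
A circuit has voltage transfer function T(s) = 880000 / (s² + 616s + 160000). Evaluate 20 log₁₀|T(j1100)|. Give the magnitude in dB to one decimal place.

|(j1100)² + 616(j1100) + 160000| = |-1.05e+06 + j6.776e+05| = 1.25e+06
|T(j1100)| = 880000 / 1.25e+06 = 0.70419
20 log₁₀(0.70419) = -3.05 dB

-3.0 dB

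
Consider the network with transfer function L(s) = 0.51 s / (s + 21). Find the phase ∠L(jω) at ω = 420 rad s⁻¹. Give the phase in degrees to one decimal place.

2.9°

∠(j420) = 90.00°
∠(j420 + 21) = arctan(420/21) = 87.14°
∠L(j420) = 90.00° − 87.14° = 2.86°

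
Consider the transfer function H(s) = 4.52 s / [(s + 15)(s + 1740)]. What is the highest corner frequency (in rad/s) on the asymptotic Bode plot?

Break frequencies occur at each pole and zero magnitude: 15 rad/s, 1740 rad/s.
The highest is 1740 rad/s.

1740 rad/s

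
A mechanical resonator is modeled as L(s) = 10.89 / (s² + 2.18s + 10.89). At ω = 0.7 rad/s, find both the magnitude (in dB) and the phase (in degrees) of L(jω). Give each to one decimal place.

|L| = 0.3 dB, ∠L = -8.3 deg

|(j0.7)² + 2.18(j0.7) + 10.89| = |10.4 + j1.526| = 10.51
|L(j0.7)| = 10.89 / 10.51 = 1.036
20 log₁₀(1.036) = 0.31 dB
∠[(j0.7)² + 2.18(j0.7) + 10.89] = ∠[10.4 + j1.526] = 8.35°
∠L(j0.7) = −8.35° = -8.35°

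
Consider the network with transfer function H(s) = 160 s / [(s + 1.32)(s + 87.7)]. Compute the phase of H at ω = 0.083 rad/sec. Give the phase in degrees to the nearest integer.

∠(j0.083) = 90.00°
∠(j0.083 + 1.32) = arctan(0.083/1.32) = 3.60°
∠(j0.083 + 87.7) = arctan(0.083/87.7) = 0.05°
∠H(j0.083) = 90.00° − (3.60° + 0.05°) = 86.35°

86°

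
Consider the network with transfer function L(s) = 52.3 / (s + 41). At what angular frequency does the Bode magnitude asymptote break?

The single real pole at s = −41 gives a corner at ω = 41 rad s⁻¹.

41 rad s⁻¹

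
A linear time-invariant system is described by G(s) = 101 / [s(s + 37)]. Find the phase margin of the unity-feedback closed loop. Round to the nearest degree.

86°

Gain crossover: |G(jω)| = 1 at ω ≈ 2.72 rad/s.
∠G(j2.72) = −90° − arctan(2.72/37) ≈ -94.21°
PM = 180° + (-94.21°) = 85.79°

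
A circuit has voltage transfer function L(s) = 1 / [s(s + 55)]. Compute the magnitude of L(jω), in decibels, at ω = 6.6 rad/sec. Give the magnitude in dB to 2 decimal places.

-51.26 dB

|j6.6 + 55| = √(6.6² + 55²) = 55.39
|j6.6| = 6.6
|L(j6.6)| = 1 / (55.39 × 6.6) = 0.0027352
20 log₁₀(0.0027352) = -51.260 dB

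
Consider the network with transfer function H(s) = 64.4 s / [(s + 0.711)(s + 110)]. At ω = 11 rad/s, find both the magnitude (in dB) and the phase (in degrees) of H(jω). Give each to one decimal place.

|H| = -4.7 dB, ∠H = -2.0°

|j11| = 11
|j11 + 0.711| = √(11² + 0.711²) = 11.02
|j11 + 110| = √(11² + 110²) = 110.5
|H(j11)| = 64.4 × 11 / (11.02 × 110.5) = 0.58134
20 log₁₀(0.58134) = -4.71 dB
∠(j11) = 90.00°
∠(j11 + 0.711) = arctan(11/0.711) = 86.30°
∠(j11 + 110) = arctan(11/110) = 5.71°
∠H(j11) = 90.00° − (86.30° + 5.71°) = -2.01°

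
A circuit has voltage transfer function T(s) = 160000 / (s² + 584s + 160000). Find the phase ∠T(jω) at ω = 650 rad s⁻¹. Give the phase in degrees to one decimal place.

-124.7°

∠[(j650)² + 584(j650) + 160000] = ∠[-2.625e+05 + j3.796e+05] = 124.66°
∠T(j650) = −124.66° = -124.66°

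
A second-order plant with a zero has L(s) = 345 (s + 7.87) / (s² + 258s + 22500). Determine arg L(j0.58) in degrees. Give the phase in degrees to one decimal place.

∠(j0.58 + 7.87) = arctan(0.58/7.87) = 4.21°
∠[(j0.58)² + 258(j0.58) + 22500] = ∠[22500 + j149.64] = 0.38°
∠L(j0.58) = 4.21° − 0.38° = 3.83°

3.8°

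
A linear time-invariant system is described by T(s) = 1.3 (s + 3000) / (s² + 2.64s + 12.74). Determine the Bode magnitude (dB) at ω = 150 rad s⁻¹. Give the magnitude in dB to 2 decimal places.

-15.21 dB

|j150 + 3000| = √(150² + 3000²) = 3004
|(j150)² + 2.64(j150) + 12.74| = |-22487 + j396| = 2.249e+04
|T(j150)| = 1.3 × 3004 / 2.249e+04 = 0.17362
20 log₁₀(0.17362) = -15.208 dB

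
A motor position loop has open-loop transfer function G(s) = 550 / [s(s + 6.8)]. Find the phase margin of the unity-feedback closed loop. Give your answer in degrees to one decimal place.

Gain crossover: |G(jω)| = 1 at ω ≈ 23 rad/s.
∠G(j23) = −90° − arctan(23/6.8) ≈ -163.51°
PM = 180° + (-163.51°) = 16.49°

16.5 deg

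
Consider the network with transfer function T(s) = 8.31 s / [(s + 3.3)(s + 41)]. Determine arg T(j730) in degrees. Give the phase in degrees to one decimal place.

-86.5 deg

∠(j730) = 90.00°
∠(j730 + 3.3) = arctan(730/3.3) = 89.74°
∠(j730 + 41) = arctan(730/41) = 86.79°
∠T(j730) = 90.00° − (89.74° + 86.79°) = -86.53°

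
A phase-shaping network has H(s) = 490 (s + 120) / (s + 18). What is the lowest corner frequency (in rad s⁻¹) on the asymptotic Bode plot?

18 rad s⁻¹

Break frequencies occur at each pole and zero magnitude: 18 rad s⁻¹, 120 rad s⁻¹.
The lowest is 18 rad s⁻¹.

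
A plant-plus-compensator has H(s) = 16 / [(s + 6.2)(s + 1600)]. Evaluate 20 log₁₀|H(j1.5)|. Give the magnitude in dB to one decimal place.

|j1.5 + 6.2| = √(1.5² + 6.2²) = 6.379
|j1.5 + 1600| = √(1.5² + 1600²) = 1600
|H(j1.5)| = 16 / (6.379 × 1600) = 0.0015677
20 log₁₀(0.0015677) = -56.09 dB

-56.1 dB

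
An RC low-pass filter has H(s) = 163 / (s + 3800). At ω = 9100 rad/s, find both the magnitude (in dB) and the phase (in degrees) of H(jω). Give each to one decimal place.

|H| = -35.6 dB, ∠H = -67.3°

|j9100 + 3800| = √(9100² + 3800²) = 9862
|H(j9100)| = 163 / 9862 = 0.016529
20 log₁₀(0.016529) = -35.64 dB
∠(j9100 + 3800) = arctan(9100/3800) = 67.34°
∠H(j9100) = −67.34° = -67.34°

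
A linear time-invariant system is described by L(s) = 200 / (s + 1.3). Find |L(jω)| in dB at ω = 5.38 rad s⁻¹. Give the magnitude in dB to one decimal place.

31.2 dB

|j5.38 + 1.3| = √(5.38² + 1.3²) = 5.535
|L(j5.38)| = 200 / 5.535 = 36.135
20 log₁₀(36.135) = 31.16 dB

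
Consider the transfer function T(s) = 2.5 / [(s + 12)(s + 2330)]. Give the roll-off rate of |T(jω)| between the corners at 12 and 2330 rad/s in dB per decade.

In this band the factors already past their corner are: pole at 12; net slope = -20 dB/decade.

-20 dB/decade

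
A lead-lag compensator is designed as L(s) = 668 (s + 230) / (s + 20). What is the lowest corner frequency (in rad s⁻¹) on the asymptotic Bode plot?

20 rad s⁻¹

Break frequencies occur at each pole and zero magnitude: 20 rad s⁻¹, 230 rad s⁻¹.
The lowest is 20 rad s⁻¹.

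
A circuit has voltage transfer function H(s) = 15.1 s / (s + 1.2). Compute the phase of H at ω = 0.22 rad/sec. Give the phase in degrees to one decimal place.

∠(j0.22) = 90.00°
∠(j0.22 + 1.2) = arctan(0.22/1.2) = 10.39°
∠H(j0.22) = 90.00° − 10.39° = 79.61°

79.6°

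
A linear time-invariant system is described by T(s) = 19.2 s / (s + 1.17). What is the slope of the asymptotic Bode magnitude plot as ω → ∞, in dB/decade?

With 1 zero and 1 pole, the high-frequency asymptotic slope is 20 × (1 − 1) = 0 dB/decade.

0 dB/decade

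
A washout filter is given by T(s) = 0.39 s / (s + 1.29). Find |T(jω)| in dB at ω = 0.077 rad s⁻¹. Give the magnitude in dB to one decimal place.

|j0.077| = 0.077
|j0.077 + 1.29| = √(0.077² + 1.29²) = 1.292
|T(j0.077)| = 0.39 × 0.077 / 1.292 = 0.023238
20 log₁₀(0.023238) = -32.68 dB

-32.7 dB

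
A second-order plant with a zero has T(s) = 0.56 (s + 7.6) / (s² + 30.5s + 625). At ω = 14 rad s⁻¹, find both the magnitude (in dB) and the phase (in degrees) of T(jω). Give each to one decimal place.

|j14 + 7.6| = √(14² + 7.6²) = 15.93
|(j14)² + 30.5(j14) + 625| = |429 + j427| = 605.3
|T(j14)| = 0.56 × 15.93 / 605.3 = 0.014738
20 log₁₀(0.014738) = -36.63 dB
∠(j14 + 7.6) = arctan(14/7.6) = 61.50°
∠[(j14)² + 30.5(j14) + 625] = ∠[429 + j427] = 44.87°
∠T(j14) = 61.50° − 44.87° = 16.64°

|T| = -36.6 dB, ∠T = 16.6°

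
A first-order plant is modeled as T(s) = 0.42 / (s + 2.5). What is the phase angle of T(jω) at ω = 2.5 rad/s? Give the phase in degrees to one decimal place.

∠(j2.5 + 2.5) = arctan(2.5/2.5) = 45.00°
∠T(j2.5) = −45.00° = -45.00°

-45.0°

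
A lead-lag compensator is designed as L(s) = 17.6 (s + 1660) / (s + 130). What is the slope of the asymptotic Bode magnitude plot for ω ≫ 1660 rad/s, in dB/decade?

0 dB/decade

With 1 zero and 1 pole, the high-frequency asymptotic slope is 20 × (1 − 1) = 0 dB/decade.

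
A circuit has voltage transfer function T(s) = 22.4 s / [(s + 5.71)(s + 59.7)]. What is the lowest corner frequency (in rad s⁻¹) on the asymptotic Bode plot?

Break frequencies occur at each pole and zero magnitude: 5.71 rad s⁻¹, 59.7 rad s⁻¹.
The lowest is 5.71 rad s⁻¹.

5.71 rad s⁻¹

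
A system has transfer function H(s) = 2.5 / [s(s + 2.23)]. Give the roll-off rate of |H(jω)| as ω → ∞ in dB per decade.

-40 dB/decade

With 0 zeros and 2 poles, the high-frequency asymptotic slope is 20 × (0 − 2) = -40 dB/decade.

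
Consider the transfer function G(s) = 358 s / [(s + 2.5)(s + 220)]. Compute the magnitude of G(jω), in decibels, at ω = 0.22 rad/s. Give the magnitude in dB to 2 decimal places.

-16.91 dB

|j0.22| = 0.22
|j0.22 + 2.5| = √(0.22² + 2.5²) = 2.51
|j0.22 + 220| = √(0.22² + 220²) = 220
|G(j0.22)| = 358 × 0.22 / (2.51 × 220) = 0.14265
20 log₁₀(0.14265) = -16.915 dB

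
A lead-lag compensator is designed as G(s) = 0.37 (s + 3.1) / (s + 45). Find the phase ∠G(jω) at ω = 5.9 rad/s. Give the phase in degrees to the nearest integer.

55°

∠(j5.9 + 3.1) = arctan(5.9/3.1) = 62.28°
∠(j5.9 + 45) = arctan(5.9/45) = 7.47°
∠G(j5.9) = 62.28° − 7.47° = 54.81°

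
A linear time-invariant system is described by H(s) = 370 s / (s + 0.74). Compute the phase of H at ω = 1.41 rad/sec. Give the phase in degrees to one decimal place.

∠(j1.41) = 90.00°
∠(j1.41 + 0.74) = arctan(1.41/0.74) = 62.31°
∠H(j1.41) = 90.00° − 62.31° = 27.69°

27.7 deg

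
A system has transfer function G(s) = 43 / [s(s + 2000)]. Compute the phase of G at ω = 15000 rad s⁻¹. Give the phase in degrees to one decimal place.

-172.4°

∠(j15000 + 2000) = arctan(15000/2000) = 82.41°
∠(j15000) = 90.00°
∠G(j15000) = − (82.41° + 90.00°) = -172.41°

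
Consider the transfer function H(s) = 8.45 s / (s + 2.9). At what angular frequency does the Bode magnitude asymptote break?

The single real pole at s = −2.9 gives a corner at ω = 2.9 rad/sec.

2.9 rad/sec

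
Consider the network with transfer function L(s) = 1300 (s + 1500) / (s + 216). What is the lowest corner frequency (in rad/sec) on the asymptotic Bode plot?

216 rad/sec

Break frequencies occur at each pole and zero magnitude: 216 rad/sec, 1500 rad/sec.
The lowest is 216 rad/sec.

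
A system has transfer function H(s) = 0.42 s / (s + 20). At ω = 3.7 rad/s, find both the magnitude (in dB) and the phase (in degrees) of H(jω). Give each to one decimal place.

|j3.7| = 3.7
|j3.7 + 20| = √(3.7² + 20²) = 20.34
|H(j3.7)| = 0.42 × 3.7 / 20.34 = 0.076404
20 log₁₀(0.076404) = -22.34 dB
∠(j3.7) = 90.00°
∠(j3.7 + 20) = arctan(3.7/20) = 10.48°
∠H(j3.7) = 90.00° − 10.48° = 79.52°

|H| = -22.3 dB, ∠H = 79.5 deg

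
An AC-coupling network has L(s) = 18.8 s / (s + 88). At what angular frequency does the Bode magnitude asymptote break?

88 rad/s

The single real pole at s = −88 gives a corner at ω = 88 rad/s.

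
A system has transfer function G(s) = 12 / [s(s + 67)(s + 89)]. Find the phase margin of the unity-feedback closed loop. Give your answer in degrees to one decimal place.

Gain crossover: |G(jω)| = 1 at ω ≈ 0.00201 rad/s.
∠G(j0.00201) = −90° − arctan(0.00201/67) − arctan(0.00201/89) ≈ -90.00°
PM = 180° + (-90.00°) = 90.00°

90.0 deg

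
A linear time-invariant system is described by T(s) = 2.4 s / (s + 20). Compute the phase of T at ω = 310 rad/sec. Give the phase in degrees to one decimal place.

∠(j310) = 90.00°
∠(j310 + 20) = arctan(310/20) = 86.31°
∠T(j310) = 90.00° − 86.31° = 3.69°

3.7°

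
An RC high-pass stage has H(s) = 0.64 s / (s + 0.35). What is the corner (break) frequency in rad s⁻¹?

0.35 rad s⁻¹

The single real pole at s = −0.35 gives a corner at ω = 0.35 rad s⁻¹.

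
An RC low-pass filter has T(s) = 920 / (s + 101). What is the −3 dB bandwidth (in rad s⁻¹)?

101 rad s⁻¹

For a single-pole low-pass, the −3 dB point is at the pole: ω = 101 rad s⁻¹.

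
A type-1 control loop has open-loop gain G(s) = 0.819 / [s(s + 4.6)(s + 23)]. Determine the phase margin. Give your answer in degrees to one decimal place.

Gain crossover: |G(jω)| = 1 at ω ≈ 0.00774 rad/s.
∠G(j0.00774) = −90° − arctan(0.00774/4.6) − arctan(0.00774/23) ≈ -90.12°
PM = 180° + (-90.12°) = 89.88°

89.9°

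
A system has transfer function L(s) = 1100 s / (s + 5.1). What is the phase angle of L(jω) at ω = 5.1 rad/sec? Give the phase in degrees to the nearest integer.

45°

∠(j5.1) = 90.00°
∠(j5.1 + 5.1) = arctan(5.1/5.1) = 45.00°
∠L(j5.1) = 90.00° − 45.00° = 45.00°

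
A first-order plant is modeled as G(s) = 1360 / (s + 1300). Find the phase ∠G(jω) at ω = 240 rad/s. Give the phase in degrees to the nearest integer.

-10 deg

∠(j240 + 1300) = arctan(240/1300) = 10.46°
∠G(j240) = −10.46° = -10.46°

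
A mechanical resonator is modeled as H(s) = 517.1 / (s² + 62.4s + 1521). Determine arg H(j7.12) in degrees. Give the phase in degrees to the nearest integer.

-17°

∠[(j7.12)² + 62.4(j7.12) + 1521] = ∠[1470.3 + j444.29] = 16.81°
∠H(j7.12) = −16.81° = -16.81°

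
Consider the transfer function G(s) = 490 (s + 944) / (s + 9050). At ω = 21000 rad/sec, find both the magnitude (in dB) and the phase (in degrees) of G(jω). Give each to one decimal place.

|G| = 53.1 dB, ∠G = 20.7°

|j21000 + 944| = √(21000² + 944²) = 2.102e+04
|j21000 + 9050| = √(21000² + 9050²) = 2.287e+04
|G(j21000)| = 490 × 2.102e+04 / 2.287e+04 = 450.45
20 log₁₀(450.45) = 53.07 dB
∠(j21000 + 944) = arctan(21000/944) = 87.43°
∠(j21000 + 9050) = arctan(21000/9050) = 66.69°
∠G(j21000) = 87.43° − 66.69° = 20.74°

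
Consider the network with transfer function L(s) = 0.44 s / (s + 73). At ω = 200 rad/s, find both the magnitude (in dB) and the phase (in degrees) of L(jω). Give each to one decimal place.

|L| = -7.7 dB, ∠L = 20.1°

|j200| = 200
|j200 + 73| = √(200² + 73²) = 212.9
|L(j200)| = 0.44 × 200 / 212.9 = 0.41333
20 log₁₀(0.41333) = -7.67 dB
∠(j200) = 90.00°
∠(j200 + 73) = arctan(200/73) = 69.95°
∠L(j200) = 90.00° − 69.95° = 20.05°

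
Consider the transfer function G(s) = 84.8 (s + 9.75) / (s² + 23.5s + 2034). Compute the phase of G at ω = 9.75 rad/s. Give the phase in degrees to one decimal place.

38.3 deg

∠(j9.75 + 9.75) = arctan(9.75/9.75) = 45.00°
∠[(j9.75)² + 23.5(j9.75) + 2034] = ∠[1938.9 + j229.12] = 6.74°
∠G(j9.75) = 45.00° − 6.74° = 38.26°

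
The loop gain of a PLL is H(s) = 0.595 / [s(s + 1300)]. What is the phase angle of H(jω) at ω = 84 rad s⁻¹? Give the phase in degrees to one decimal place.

∠(j84 + 1300) = arctan(84/1300) = 3.70°
∠(j84) = 90.00°
∠H(j84) = − (3.70° + 90.00°) = -93.70°

-93.7°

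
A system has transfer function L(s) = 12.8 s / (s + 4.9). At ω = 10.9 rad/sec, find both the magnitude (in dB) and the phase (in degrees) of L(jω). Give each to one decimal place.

|L| = 21.3 dB, ∠L = 24.2°

|j10.9| = 10.9
|j10.9 + 4.9| = √(10.9² + 4.9²) = 11.95
|L(j10.9)| = 12.8 × 10.9 / 11.95 = 11.675
20 log₁₀(11.675) = 21.34 dB
∠(j10.9) = 90.00°
∠(j10.9 + 4.9) = arctan(10.9/4.9) = 65.79°
∠L(j10.9) = 90.00° − 65.79° = 24.21°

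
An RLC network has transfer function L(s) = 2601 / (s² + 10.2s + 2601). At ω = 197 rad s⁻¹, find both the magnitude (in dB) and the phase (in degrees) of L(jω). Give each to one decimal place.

|(j197)² + 10.2(j197) + 2601| = |-36208 + j2009.4| = 3.626e+04
|L(j197)| = 2601 / 3.626e+04 = 0.071725
20 log₁₀(0.071725) = -22.89 dB
∠[(j197)² + 10.2(j197) + 2601] = ∠[-36208 + j2009.4] = 176.82°
∠L(j197) = −176.82° = -176.82°

|L| = -22.9 dB, ∠L = -176.8 deg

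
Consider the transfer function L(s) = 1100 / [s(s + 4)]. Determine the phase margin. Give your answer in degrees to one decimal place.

6.9°

Gain crossover: |L(jω)| = 1 at ω ≈ 33 rad s⁻¹.
∠L(j33) = −90° − arctan(33/4) ≈ -173.10°
PM = 180° + (-173.10°) = 6.90°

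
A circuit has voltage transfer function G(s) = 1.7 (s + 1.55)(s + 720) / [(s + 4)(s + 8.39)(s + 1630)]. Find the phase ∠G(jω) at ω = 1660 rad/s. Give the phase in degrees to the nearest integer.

-69 deg

∠(j1660 + 1.55) = arctan(1660/1.55) = 89.95°
∠(j1660 + 720) = arctan(1660/720) = 66.55°
∠(j1660 + 4) = arctan(1660/4) = 89.86°
∠(j1660 + 8.39) = arctan(1660/8.39) = 89.71°
∠(j1660 + 1630) = arctan(1660/1630) = 45.52°
∠G(j1660) = 89.95° + 66.55° − (89.86° + 89.71° + 45.52°) = -68.60°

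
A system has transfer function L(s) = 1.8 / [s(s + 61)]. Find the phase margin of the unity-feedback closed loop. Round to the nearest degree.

90°

Gain crossover: |L(jω)| = 1 at ω ≈ 0.0295 rad/sec.
∠L(j0.0295) = −90° − arctan(0.0295/61) ≈ -90.03°
PM = 180° + (-90.03°) = 89.97°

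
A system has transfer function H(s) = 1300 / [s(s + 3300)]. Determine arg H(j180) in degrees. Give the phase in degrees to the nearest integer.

-93°

∠(j180 + 3300) = arctan(180/3300) = 3.12°
∠(j180) = 90.00°
∠H(j180) = − (3.12° + 90.00°) = -93.12°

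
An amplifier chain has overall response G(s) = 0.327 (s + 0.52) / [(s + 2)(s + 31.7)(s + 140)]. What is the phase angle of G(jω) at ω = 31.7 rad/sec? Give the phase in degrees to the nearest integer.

∠(j31.7 + 0.52) = arctan(31.7/0.52) = 89.06°
∠(j31.7 + 2) = arctan(31.7/2) = 86.39°
∠(j31.7 + 31.7) = arctan(31.7/31.7) = 45.00°
∠(j31.7 + 140) = arctan(31.7/140) = 12.76°
∠G(j31.7) = 89.06° − (86.39° + 45.00° + 12.76°) = -55.09°

-55°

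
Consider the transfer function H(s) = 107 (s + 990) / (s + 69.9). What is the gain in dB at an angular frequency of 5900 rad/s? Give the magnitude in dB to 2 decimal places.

|j5900 + 990| = √(5900² + 990²) = 5982
|j5900 + 69.9| = √(5900² + 69.9²) = 5900
|H(j5900)| = 107 × 5982 / 5900 = 108.49
20 log₁₀(108.49) = 40.708 dB

40.71 dB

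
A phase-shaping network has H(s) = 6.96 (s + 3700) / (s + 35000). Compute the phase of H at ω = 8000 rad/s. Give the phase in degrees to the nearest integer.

52 deg

∠(j8000 + 3700) = arctan(8000/3700) = 65.18°
∠(j8000 + 35000) = arctan(8000/35000) = 12.88°
∠H(j8000) = 65.18° − 12.88° = 52.30°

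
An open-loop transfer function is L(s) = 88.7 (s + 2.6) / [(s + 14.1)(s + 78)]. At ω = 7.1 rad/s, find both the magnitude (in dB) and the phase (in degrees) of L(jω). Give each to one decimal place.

|j7.1 + 2.6| = √(7.1² + 2.6²) = 7.561
|j7.1 + 14.1| = √(7.1² + 14.1²) = 15.79
|j7.1 + 78| = √(7.1² + 78²) = 78.32
|L(j7.1)| = 88.7 × 7.561 / (15.79 × 78.32) = 0.54241
20 log₁₀(0.54241) = -5.31 dB
∠(j7.1 + 2.6) = arctan(7.1/2.6) = 69.89°
∠(j7.1 + 14.1) = arctan(7.1/14.1) = 26.73°
∠(j7.1 + 78) = arctan(7.1/78) = 5.20°
∠L(j7.1) = 69.89° − (26.73° + 5.20°) = 37.96°

|L| = -5.3 dB, ∠L = 38.0°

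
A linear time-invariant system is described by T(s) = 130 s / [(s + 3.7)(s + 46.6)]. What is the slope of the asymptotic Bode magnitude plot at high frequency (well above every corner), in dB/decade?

With 1 zero and 2 poles, the high-frequency asymptotic slope is 20 × (1 − 2) = -20 dB/decade.

-20 dB/decade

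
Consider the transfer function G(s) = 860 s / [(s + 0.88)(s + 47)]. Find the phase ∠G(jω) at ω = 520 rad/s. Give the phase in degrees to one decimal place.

∠(j520) = 90.00°
∠(j520 + 0.88) = arctan(520/0.88) = 89.90°
∠(j520 + 47) = arctan(520/47) = 84.84°
∠G(j520) = 90.00° − (89.90° + 84.84°) = -84.74°

-84.7°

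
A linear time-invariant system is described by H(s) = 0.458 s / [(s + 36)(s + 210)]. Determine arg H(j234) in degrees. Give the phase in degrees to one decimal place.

-39.3 deg

∠(j234) = 90.00°
∠(j234 + 36) = arctan(234/36) = 81.25°
∠(j234 + 210) = arctan(234/210) = 48.09°
∠H(j234) = 90.00° − (81.25° + 48.09°) = -39.35°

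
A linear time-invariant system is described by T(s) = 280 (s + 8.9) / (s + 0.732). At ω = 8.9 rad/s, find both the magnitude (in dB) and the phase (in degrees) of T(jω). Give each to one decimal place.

|j8.9 + 8.9| = √(8.9² + 8.9²) = 12.59
|j8.9 + 0.732| = √(8.9² + 0.732²) = 8.93
|T(j8.9)| = 280 × 12.59 / 8.93 = 394.65
20 log₁₀(394.65) = 51.92 dB
∠(j8.9 + 8.9) = arctan(8.9/8.9) = 45.00°
∠(j8.9 + 0.732) = arctan(8.9/0.732) = 85.30°
∠T(j8.9) = 45.00° − 85.30° = -40.30°

|T| = 51.9 dB, ∠T = -40.3°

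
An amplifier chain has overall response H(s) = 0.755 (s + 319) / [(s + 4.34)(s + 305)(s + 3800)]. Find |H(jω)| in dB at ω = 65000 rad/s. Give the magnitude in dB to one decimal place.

|j65000 + 319| = √(65000² + 319²) = 6.5e+04
|j65000 + 4.34| = √(65000² + 4.34²) = 6.5e+04
|j65000 + 305| = √(65000² + 305²) = 6.5e+04
|j65000 + 3800| = √(65000² + 3800²) = 6.511e+04
|H(j65000)| = 0.755 × 6.5e+04 / (6.5e+04 × 6.5e+04 × 6.511e+04) = 1.7839e-10
20 log₁₀(1.7839e-10) = -194.97 dB

-195.0 dB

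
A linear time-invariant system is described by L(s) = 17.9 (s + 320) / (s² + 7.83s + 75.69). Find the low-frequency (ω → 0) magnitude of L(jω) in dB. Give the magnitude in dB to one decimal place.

L(0) = 17.9 × 320 / 75.69 = 75.677
20 log₁₀(75.677) = 37.58 dB

37.6 dB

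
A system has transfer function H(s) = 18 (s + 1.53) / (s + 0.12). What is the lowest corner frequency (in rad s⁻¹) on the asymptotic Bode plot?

0.12 rad s⁻¹

Break frequencies occur at each pole and zero magnitude: 0.12 rad s⁻¹, 1.53 rad s⁻¹.
The lowest is 0.12 rad s⁻¹.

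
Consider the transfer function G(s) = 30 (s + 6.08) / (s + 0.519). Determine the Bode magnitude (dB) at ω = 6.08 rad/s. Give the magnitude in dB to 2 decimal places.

|j6.08 + 6.08| = √(6.08² + 6.08²) = 8.598
|j6.08 + 0.519| = √(6.08² + 0.519²) = 6.102
|G(j6.08)| = 30 × 8.598 / 6.102 = 42.273
20 log₁₀(42.273) = 32.521 dB

32.52 dB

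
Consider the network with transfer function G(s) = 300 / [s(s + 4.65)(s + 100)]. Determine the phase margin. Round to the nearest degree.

82°

Gain crossover: |G(jω)| = 1 at ω ≈ 0.639 rad/s.
∠G(j0.639) = −90° − arctan(0.639/4.65) − arctan(0.639/100) ≈ -98.19°
PM = 180° + (-98.19°) = 81.81°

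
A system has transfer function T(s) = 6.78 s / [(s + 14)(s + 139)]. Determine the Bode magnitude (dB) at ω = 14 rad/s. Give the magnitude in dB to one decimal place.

-29.3 dB

|j14| = 14
|j14 + 14| = √(14² + 14²) = 19.8
|j14 + 139| = √(14² + 139²) = 139.7
|T(j14)| = 6.78 × 14 / (19.8 × 139.7) = 0.034317
20 log₁₀(0.034317) = -29.29 dB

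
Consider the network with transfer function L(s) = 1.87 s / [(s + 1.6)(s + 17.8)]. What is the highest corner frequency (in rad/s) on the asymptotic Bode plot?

17.8 rad/s

Break frequencies occur at each pole and zero magnitude: 1.6 rad/s, 17.8 rad/s.
The highest is 17.8 rad/s.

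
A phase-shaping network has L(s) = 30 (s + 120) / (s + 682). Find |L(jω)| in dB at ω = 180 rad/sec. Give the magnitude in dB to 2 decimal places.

19.28 dB

|j180 + 120| = √(180² + 120²) = 216.3
|j180 + 682| = √(180² + 682²) = 705.4
|L(j180)| = 30 × 216.3 / 705.4 = 9.201
20 log₁₀(9.201) = 19.277 dB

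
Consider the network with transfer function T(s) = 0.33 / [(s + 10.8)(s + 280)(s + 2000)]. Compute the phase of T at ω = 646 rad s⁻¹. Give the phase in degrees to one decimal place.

-173.5°

∠(j646 + 10.8) = arctan(646/10.8) = 89.04°
∠(j646 + 280) = arctan(646/280) = 66.57°
∠(j646 + 2000) = arctan(646/2000) = 17.90°
∠T(j646) = − (89.04° + 66.57° + 17.90°) = -173.51°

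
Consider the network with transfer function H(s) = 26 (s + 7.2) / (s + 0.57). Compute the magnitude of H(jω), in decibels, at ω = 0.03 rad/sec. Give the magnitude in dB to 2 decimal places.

50.32 dB

|j0.03 + 7.2| = √(0.03² + 7.2²) = 7.2
|j0.03 + 0.57| = √(0.03² + 0.57²) = 0.5708
|H(j0.03)| = 26 × 7.2 / 0.5708 = 327.97
20 log₁₀(327.97) = 50.317 dB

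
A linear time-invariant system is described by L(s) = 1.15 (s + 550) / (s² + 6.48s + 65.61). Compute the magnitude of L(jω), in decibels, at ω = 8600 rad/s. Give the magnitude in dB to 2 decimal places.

-77.46 dB

|j8600 + 550| = √(8600² + 550²) = 8618
|(j8600)² + 6.48(j8600) + 65.61| = |-7.396e+07 + j55728| = 7.396e+07
|L(j8600)| = 1.15 × 8618 / 7.396e+07 = 0.00013399
20 log₁₀(0.00013399) = -77.458 dB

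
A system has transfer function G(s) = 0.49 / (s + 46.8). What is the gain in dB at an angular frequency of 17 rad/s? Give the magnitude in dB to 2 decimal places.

|j17 + 46.8| = √(17² + 46.8²) = 49.79
|G(j17)| = 0.49 / 49.79 = 0.0098409
20 log₁₀(0.0098409) = -40.139 dB

-40.14 dB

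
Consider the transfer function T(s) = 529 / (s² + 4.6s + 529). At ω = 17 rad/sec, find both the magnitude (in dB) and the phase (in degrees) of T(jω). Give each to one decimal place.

|(j17)² + 4.6(j17) + 529| = |240 + j78.2| = 252.4
|T(j17)| = 529 / 252.4 = 2.0957
20 log₁₀(2.0957) = 6.43 dB
∠[(j17)² + 4.6(j17) + 529] = ∠[240 + j78.2] = 18.05°
∠T(j17) = −18.05° = -18.05°

|T| = 6.4 dB, ∠T = -18.0°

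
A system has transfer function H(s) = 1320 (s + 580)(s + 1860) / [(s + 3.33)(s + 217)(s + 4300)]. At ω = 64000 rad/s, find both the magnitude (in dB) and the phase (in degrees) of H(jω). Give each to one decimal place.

|j64000 + 580| = √(64000² + 580²) = 6.4e+04
|j64000 + 1860| = √(64000² + 1860²) = 6.403e+04
|j64000 + 3.33| = √(64000² + 3.33²) = 6.4e+04
|j64000 + 217| = √(64000² + 217²) = 6.4e+04
|j64000 + 4300| = √(64000² + 4300²) = 6.414e+04
|H(j64000)| = 1320 × 6.4e+04 × 6.403e+04 / (6.4e+04 × 6.4e+04 × 6.414e+04) = 0.020588
20 log₁₀(0.020588) = -33.73 dB
∠(j64000 + 580) = arctan(64000/580) = 89.48°
∠(j64000 + 1860) = arctan(64000/1860) = 88.34°
∠(j64000 + 3.33) = arctan(64000/3.33) = 90.00°
∠(j64000 + 217) = arctan(64000/217) = 89.81°
∠(j64000 + 4300) = arctan(64000/4300) = 86.16°
∠H(j64000) = 89.48° + 88.34° − (90.00° + 89.81° + 86.16°) = -88.14°

|H| = -33.7 dB, ∠H = -88.1°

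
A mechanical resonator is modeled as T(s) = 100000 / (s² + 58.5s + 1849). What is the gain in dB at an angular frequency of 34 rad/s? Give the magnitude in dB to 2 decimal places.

33.53 dB

|(j34)² + 58.5(j34) + 1849| = |693 + j1989| = 2106
|T(j34)| = 100000 / 2106 = 47.477
20 log₁₀(47.477) = 33.530 dB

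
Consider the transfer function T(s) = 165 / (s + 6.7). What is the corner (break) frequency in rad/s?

6.7 rad/s

The single real pole at s = −6.7 gives a corner at ω = 6.7 rad/s.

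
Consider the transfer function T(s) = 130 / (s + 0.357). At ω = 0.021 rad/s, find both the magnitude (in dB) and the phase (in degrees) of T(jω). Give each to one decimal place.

|T| = 51.2 dB, ∠T = -3.4°

|j0.021 + 0.357| = √(0.021² + 0.357²) = 0.3576
|T(j0.021)| = 130 / 0.3576 = 363.52
20 log₁₀(363.52) = 51.21 dB
∠(j0.021 + 0.357) = arctan(0.021/0.357) = 3.37°
∠T(j0.021) = −3.37° = -3.37°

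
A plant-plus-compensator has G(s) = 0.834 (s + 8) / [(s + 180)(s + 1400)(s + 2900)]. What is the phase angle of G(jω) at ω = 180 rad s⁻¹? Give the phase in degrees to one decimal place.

∠(j180 + 8) = arctan(180/8) = 87.46°
∠(j180 + 180) = arctan(180/180) = 45.00°
∠(j180 + 1400) = arctan(180/1400) = 7.33°
∠(j180 + 2900) = arctan(180/2900) = 3.55°
∠G(j180) = 87.46° − (45.00° + 7.33° + 3.55°) = 31.58°

31.6 deg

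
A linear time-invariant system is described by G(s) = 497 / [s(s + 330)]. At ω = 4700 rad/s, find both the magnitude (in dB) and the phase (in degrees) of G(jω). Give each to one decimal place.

|j4700 + 330| = √(4700² + 330²) = 4712
|j4700| = 4700
|G(j4700)| = 497 / (4712 × 4700) = 2.2444e-05
20 log₁₀(2.2444e-05) = -92.98 dB
∠(j4700 + 330) = arctan(4700/330) = 85.98°
∠(j4700) = 90.00°
∠G(j4700) = − (85.98° + 90.00°) = -175.98°

|G| = -93.0 dB, ∠G = -176.0 deg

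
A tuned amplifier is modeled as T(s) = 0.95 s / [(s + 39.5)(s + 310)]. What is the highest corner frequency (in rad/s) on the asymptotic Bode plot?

310 rad/s

Break frequencies occur at each pole and zero magnitude: 39.5 rad/s, 310 rad/s.
The highest is 310 rad/s.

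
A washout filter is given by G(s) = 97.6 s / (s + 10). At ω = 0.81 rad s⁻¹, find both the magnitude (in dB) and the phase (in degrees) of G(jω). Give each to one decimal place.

|G| = 17.9 dB, ∠G = 85.4°

|j0.81| = 0.81
|j0.81 + 10| = √(0.81² + 10²) = 10.03
|G(j0.81)| = 97.6 × 0.81 / 10.03 = 7.8798
20 log₁₀(7.8798) = 17.93 dB
∠(j0.81) = 90.00°
∠(j0.81 + 10) = arctan(0.81/10) = 4.63°
∠G(j0.81) = 90.00° − 4.63° = 85.37°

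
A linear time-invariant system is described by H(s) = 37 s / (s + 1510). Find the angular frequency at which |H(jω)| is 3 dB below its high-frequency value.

1510 rad s⁻¹

For a single-pole high-pass, the −3 dB point is at the pole: ω = 1510 rad s⁻¹.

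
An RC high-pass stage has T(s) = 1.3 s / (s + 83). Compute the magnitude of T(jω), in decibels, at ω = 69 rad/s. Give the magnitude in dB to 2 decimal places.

-1.61 dB

|j69| = 69
|j69 + 83| = √(69² + 83²) = 107.9
|T(j69)| = 1.3 × 69 / 107.9 = 0.83105
20 log₁₀(0.83105) = -1.607 dB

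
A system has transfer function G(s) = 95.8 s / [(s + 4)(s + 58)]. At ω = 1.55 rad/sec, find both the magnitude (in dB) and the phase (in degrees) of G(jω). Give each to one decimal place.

|j1.55| = 1.55
|j1.55 + 4| = √(1.55² + 4²) = 4.29
|j1.55 + 58| = √(1.55² + 58²) = 58.02
|G(j1.55)| = 95.8 × 1.55 / (4.29 × 58.02) = 0.59659
20 log₁₀(0.59659) = -4.49 dB
∠(j1.55) = 90.00°
∠(j1.55 + 4) = arctan(1.55/4) = 21.18°
∠(j1.55 + 58) = arctan(1.55/58) = 1.53°
∠G(j1.55) = 90.00° − (21.18° + 1.53°) = 67.29°

|G| = -4.5 dB, ∠G = 67.3°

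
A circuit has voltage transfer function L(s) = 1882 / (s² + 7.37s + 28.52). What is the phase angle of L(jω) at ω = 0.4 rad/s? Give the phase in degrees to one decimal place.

-5.9°

∠[(j0.4)² + 7.37(j0.4) + 28.52] = ∠[28.36 + j2.948] = 5.93°
∠L(j0.4) = −5.93° = -5.93°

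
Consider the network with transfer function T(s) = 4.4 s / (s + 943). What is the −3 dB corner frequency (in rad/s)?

943 rad/s

For a single-pole high-pass, the −3 dB point is at the pole: ω = 943 rad/s.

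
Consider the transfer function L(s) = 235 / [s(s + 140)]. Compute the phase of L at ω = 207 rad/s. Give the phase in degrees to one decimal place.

-145.9°

∠(j207 + 140) = arctan(207/140) = 55.93°
∠(j207) = 90.00°
∠L(j207) = − (55.93° + 90.00°) = -145.93°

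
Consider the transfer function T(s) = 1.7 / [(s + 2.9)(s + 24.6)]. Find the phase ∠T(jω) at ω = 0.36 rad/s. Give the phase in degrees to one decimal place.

-7.9°

∠(j0.36 + 2.9) = arctan(0.36/2.9) = 7.08°
∠(j0.36 + 24.6) = arctan(0.36/24.6) = 0.84°
∠T(j0.36) = − (7.08° + 0.84°) = -7.91°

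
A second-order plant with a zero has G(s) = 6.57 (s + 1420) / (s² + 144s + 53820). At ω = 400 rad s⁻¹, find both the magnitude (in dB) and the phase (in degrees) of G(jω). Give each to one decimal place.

|G| = -21.9 dB, ∠G = -135.8°

|j400 + 1420| = √(400² + 1420²) = 1475
|(j400)² + 144(j400) + 53820| = |-1.0618e+05 + j57600| = 1.208e+05
|G(j400)| = 6.57 × 1475 / 1.208e+05 = 0.080238
20 log₁₀(0.080238) = -21.91 dB
∠(j400 + 1420) = arctan(400/1420) = 15.73°
∠[(j400)² + 144(j400) + 53820] = ∠[-1.0618e+05 + j57600] = 151.52°
∠G(j400) = 15.73° − 151.52° = -135.79°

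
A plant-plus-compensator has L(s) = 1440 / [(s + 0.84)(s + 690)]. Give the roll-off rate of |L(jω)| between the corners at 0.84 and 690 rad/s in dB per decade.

-20 dB/decade

In this band the factors already past their corner are: pole at 0.84; net slope = -20 dB/decade.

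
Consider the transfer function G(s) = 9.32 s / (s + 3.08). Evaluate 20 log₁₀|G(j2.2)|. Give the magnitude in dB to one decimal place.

14.7 dB

|j2.2| = 2.2
|j2.2 + 3.08| = √(2.2² + 3.08²) = 3.785
|G(j2.2)| = 9.32 × 2.2 / 3.785 = 5.4171
20 log₁₀(5.4171) = 14.68 dB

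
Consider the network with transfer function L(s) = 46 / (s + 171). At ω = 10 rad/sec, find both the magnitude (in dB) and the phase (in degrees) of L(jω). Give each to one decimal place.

|L| = -11.4 dB, ∠L = -3.3°

|j10 + 171| = √(10² + 171²) = 171.3
|L(j10)| = 46 / 171.3 = 0.26855
20 log₁₀(0.26855) = -11.42 dB
∠(j10 + 171) = arctan(10/171) = 3.35°
∠L(j10) = −3.35° = -3.35°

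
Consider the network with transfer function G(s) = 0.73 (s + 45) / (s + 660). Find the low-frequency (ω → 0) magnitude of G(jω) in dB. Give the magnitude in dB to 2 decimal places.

-26.06 dB

G(0) = 0.73 × 45 / 660 = 0.049773
20 log₁₀(0.049773) = -26.060 dB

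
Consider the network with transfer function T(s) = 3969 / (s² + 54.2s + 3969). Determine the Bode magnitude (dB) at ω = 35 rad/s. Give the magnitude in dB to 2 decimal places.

1.51 dB

|(j35)² + 54.2(j35) + 3969| = |2744 + j1897| = 3336
|T(j35)| = 3969 / 3336 = 1.1898
20 log₁₀(1.1898) = 1.509 dB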